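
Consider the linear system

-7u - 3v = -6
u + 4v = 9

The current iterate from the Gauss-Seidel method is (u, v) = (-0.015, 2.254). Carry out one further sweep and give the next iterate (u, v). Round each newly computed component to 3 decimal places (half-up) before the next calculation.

One sweep:
  u = (-6 - (-3)·2.254) / (-7) = -0.109
  v = (9 - (1)·-0.109) / (4) = 2.277

(-0.109, 2.277)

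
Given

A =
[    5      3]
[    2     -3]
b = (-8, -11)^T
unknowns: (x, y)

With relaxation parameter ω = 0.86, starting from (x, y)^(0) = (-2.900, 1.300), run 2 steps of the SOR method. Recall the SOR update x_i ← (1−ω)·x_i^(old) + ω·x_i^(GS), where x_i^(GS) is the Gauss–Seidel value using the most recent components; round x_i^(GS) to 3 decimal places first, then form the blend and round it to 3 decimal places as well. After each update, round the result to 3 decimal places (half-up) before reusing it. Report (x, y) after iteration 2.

(-2.714, 1.867)

Iteration 1:
  x: GS value = (-8 - (3)·1.300) / (5) = -2.380;  x ← (1−ω)·-2.900 + ω·-2.380 = -2.453
  y: GS value = (-11 - (2)·-2.453) / (-3) = 2.031;  y ← (1−ω)·1.300 + ω·2.031 = 1.929
Iteration 2:
  x: GS value = (-8 - (3)·1.929) / (5) = -2.757;  x ← (1−ω)·-2.453 + ω·-2.757 = -2.714
  y: GS value = (-11 - (2)·-2.714) / (-3) = 1.857;  y ← (1−ω)·1.929 + ω·1.857 = 1.867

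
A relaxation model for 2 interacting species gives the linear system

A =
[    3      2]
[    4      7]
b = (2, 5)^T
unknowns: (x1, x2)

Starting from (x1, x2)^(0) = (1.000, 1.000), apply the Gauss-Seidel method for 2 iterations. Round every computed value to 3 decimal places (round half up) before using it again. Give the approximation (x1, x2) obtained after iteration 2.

Iteration 1:
  x1 = (2 - (2)·1.000) / (3) = 0.000
  x2 = (5 - (4)·0.000) / (7) = 0.714
Iteration 2:
  x1 = (2 - (2)·0.714) / (3) = 0.191
  x2 = (5 - (4)·0.191) / (7) = 0.605

(0.191, 0.605)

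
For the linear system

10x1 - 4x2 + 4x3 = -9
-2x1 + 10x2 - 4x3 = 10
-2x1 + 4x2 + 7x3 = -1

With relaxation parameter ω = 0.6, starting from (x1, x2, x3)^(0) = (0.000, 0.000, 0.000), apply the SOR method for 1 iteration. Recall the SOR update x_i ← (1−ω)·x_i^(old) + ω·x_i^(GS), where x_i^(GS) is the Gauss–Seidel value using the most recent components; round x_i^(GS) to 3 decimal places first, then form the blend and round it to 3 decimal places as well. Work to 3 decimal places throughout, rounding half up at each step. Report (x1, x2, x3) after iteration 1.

(-0.540, 0.535, -0.362)

Iteration 1:
  x1: GS value = (-9 - (-4)·0.000 - (4)·0.000) / (10) = -0.900;  x1 ← (1−ω)·0.000 + ω·-0.900 = -0.540
  x2: GS value = (10 - (-2)·-0.540 - (-4)·0.000) / (10) = 0.892;  x2 ← (1−ω)·0.000 + ω·0.892 = 0.535
  x3: GS value = (-1 - (-2)·-0.540 - (4)·0.535) / (7) = -0.603;  x3 ← (1−ω)·0.000 + ω·-0.603 = -0.362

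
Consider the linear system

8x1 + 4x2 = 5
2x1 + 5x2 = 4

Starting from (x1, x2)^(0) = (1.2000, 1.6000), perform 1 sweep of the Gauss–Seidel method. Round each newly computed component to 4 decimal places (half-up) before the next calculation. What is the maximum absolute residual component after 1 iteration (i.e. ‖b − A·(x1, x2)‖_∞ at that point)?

2.9200

Iteration 1:
  x1 = (5 - (4)·1.6000) / (8) = -0.1750
  x2 = (4 - (2)·-0.1750) / (5) = 0.8700
Residual b − A·x = (2.9200, 0.0000); ∞-norm = 2.9200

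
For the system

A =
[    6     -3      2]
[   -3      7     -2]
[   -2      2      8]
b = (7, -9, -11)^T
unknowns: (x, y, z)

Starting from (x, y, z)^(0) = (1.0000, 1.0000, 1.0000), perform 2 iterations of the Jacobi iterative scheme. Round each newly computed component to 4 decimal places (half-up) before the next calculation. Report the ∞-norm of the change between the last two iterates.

0.5358

Iteration 1:
  x = (7 - (-3)·1.0000 - (2)·1.0000) / (6) = 1.3333
  y = (-9 - (-3)·1.0000 - (-2)·1.0000) / (7) = -0.5714
  z = (-11 - (-2)·1.0000 - (2)·1.0000) / (8) = -1.3750
Iteration 2:
  x = (7 - (-3)·-0.5714 - (2)·-1.3750) / (6) = 1.3393
  y = (-9 - (-3)·1.3333 - (-2)·-1.3750) / (7) = -1.1072
  z = (-11 - (-2)·1.3333 - (2)·-0.5714) / (8) = -0.8988
Change: (0.0060, -0.5358, 0.4762) → max |·| = 0.5358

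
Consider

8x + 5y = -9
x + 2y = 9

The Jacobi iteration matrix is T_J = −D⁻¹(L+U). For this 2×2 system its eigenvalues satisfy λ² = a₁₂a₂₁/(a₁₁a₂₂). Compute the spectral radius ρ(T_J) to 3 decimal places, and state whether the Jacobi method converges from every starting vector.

0.559

a₁₂a₂₁/(a₁₁a₂₂) = (5)·(1) / ((8)·(2)) = 0.312500
ρ = √|0.312500| = √0.312500 = 0.559
ρ < 1, so Jacobi converges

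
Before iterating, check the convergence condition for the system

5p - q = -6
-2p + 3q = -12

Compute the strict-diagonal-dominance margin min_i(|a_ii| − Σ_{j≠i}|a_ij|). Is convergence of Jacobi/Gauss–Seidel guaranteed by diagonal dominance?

row 1: |5| − (1) = 4
row 2: |3| − (2) = 1
minimum over rows = 1 → strictly diagonally dominant (convergence guaranteed)

1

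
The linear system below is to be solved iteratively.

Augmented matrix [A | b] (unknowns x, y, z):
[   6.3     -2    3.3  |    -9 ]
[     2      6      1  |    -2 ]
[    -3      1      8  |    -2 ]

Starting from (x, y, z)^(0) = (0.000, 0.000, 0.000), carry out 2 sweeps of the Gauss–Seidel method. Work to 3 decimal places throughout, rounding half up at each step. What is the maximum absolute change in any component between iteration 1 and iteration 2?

0.467

Iteration 1:
  x = (-9 - (-2)·0.000 - (3.3)·0.000) / (6.3) = -1.429
  y = (-2 - (2)·-1.429 - (1)·0.000) / (6) = 0.143
  z = (-2 - (-3)·-1.429 - (1)·0.143) / (8) = -0.804
Iteration 2:
  x = (-9 - (-2)·0.143 - (3.3)·-0.804) / (6.3) = -0.962
  y = (-2 - (2)·-0.962 - (1)·-0.804) / (6) = 0.121
  z = (-2 - (-3)·-0.962 - (1)·0.121) / (8) = -0.626
Change: (0.467, -0.022, 0.178) → max |·| = 0.467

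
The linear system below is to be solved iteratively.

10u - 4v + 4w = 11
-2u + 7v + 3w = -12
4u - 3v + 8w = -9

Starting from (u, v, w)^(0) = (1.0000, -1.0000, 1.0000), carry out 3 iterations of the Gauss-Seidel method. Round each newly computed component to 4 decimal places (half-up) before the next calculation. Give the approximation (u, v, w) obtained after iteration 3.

(1.6381, -0.4451, -2.1110)

Iteration 1:
  u = (11 - (-4)·-1.0000 - (4)·1.0000) / (10) = 0.3000
  v = (-12 - (-2)·0.3000 - (3)·1.0000) / (7) = -2.0571
  w = (-9 - (4)·0.3000 - (-3)·-2.0571) / (8) = -2.0464
Iteration 2:
  u = (11 - (-4)·-2.0571 - (4)·-2.0464) / (10) = 1.0957
  v = (-12 - (-2)·1.0957 - (3)·-2.0464) / (7) = -0.5242
  w = (-9 - (4)·1.0957 - (-3)·-0.5242) / (8) = -1.8694
Iteration 3:
  u = (11 - (-4)·-0.5242 - (4)·-1.8694) / (10) = 1.6381
  v = (-12 - (-2)·1.6381 - (3)·-1.8694) / (7) = -0.4451
  w = (-9 - (4)·1.6381 - (-3)·-0.4451) / (8) = -2.1110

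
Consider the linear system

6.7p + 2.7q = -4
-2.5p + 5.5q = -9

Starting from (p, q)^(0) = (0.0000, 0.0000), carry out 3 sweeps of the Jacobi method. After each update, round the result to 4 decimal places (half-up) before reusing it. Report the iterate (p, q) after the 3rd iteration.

Iteration 1:
  p = (-4 - (2.7)·0.0000) / (6.7) = -0.5970
  q = (-9 - (-2.5)·0.0000) / (5.5) = -1.6364
Iteration 2:
  p = (-4 - (2.7)·-1.6364) / (6.7) = 0.0624
  q = (-9 - (-2.5)·-0.5970) / (5.5) = -1.9077
Iteration 3:
  p = (-4 - (2.7)·-1.9077) / (6.7) = 0.1718
  q = (-9 - (-2.5)·0.0624) / (5.5) = -1.6080

(0.1718, -1.6080)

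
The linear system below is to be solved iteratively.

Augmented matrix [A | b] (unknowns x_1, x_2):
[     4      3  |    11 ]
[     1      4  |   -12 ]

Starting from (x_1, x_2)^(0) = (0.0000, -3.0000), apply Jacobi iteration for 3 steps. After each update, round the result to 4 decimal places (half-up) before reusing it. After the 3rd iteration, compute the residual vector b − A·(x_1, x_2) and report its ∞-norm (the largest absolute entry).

Iteration 1:
  x_1 = (11 - (3)·-3.0000) / (4) = 5.0000
  x_2 = (-12 - (1)·0.0000) / (4) = -3.0000
Iteration 2:
  x_1 = (11 - (3)·-3.0000) / (4) = 5.0000
  x_2 = (-12 - (1)·5.0000) / (4) = -4.2500
Iteration 3:
  x_1 = (11 - (3)·-4.2500) / (4) = 5.9375
  x_2 = (-12 - (1)·5.0000) / (4) = -4.2500
Residual b − A·x = (0.0000, -0.9375); ∞-norm = 0.9375

0.9375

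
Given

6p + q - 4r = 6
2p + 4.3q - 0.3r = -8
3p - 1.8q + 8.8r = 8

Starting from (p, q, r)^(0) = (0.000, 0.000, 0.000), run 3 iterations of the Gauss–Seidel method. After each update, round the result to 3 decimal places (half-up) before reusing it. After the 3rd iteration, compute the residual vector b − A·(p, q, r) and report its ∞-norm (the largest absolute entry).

Iteration 1:
  p = (6 - (1)·0.000 - (-4)·0.000) / (6) = 1.000
  q = (-8 - (2)·1.000 - (-0.3)·0.000) / (4.3) = -2.326
  r = (8 - (3)·1.000 - (-1.8)·-2.326) / (8.8) = 0.092
Iteration 2:
  p = (6 - (1)·-2.326 - (-4)·0.092) / (6) = 1.449
  q = (-8 - (2)·1.449 - (-0.3)·0.092) / (4.3) = -2.528
  r = (8 - (3)·1.449 - (-1.8)·-2.528) / (8.8) = -0.102
Iteration 3:
  p = (6 - (1)·-2.528 - (-4)·-0.102) / (6) = 1.353
  q = (-8 - (2)·1.353 - (-0.3)·-0.102) / (4.3) = -2.497
  r = (8 - (3)·1.353 - (-1.8)·-2.497) / (8.8) = -0.063
Residual b − A·x = (0.127, 0.012, 0.001); ∞-norm = 0.127

0.127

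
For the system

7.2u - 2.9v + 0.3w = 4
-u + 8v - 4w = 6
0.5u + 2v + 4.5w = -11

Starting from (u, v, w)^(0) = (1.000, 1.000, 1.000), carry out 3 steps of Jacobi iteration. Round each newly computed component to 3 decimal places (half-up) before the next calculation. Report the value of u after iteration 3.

0.431

Iteration 1:
  u = (4 - (-2.9)·1.000 - (0.3)·1.000) / (7.2) = 0.917
  v = (6 - (-1)·1.000 - (-4)·1.000) / (8) = 1.375
  w = (-11 - (0.5)·1.000 - (2)·1.000) / (4.5) = -3.000
Iteration 2:
  u = (4 - (-2.9)·1.375 - (0.3)·-3.000) / (7.2) = 1.234
  v = (6 - (-1)·0.917 - (-4)·-3.000) / (8) = -0.635
  w = (-11 - (0.5)·0.917 - (2)·1.375) / (4.5) = -3.157
Iteration 3:
  u = (4 - (-2.9)·-0.635 - (0.3)·-3.157) / (7.2) = 0.431
  v = (6 - (-1)·1.234 - (-4)·-3.157) / (8) = -0.674
  w = (-11 - (0.5)·1.234 - (2)·-0.635) / (4.5) = -2.299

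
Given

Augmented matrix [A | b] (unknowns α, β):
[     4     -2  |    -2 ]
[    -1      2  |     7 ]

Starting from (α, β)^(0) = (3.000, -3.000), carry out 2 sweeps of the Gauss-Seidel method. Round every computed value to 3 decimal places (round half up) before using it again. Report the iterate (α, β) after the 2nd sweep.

(0.750, 3.875)

Iteration 1:
  α = (-2 - (-2)·-3.000) / (4) = -2.000
  β = (7 - (-1)·-2.000) / (2) = 2.500
Iteration 2:
  α = (-2 - (-2)·2.500) / (4) = 0.750
  β = (7 - (-1)·0.750) / (2) = 3.875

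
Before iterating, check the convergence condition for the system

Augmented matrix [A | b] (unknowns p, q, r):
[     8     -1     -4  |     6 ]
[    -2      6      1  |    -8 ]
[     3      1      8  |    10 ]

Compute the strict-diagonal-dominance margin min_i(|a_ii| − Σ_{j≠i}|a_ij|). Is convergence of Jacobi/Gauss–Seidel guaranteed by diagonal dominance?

row 1: |8| − (1+4) = 3
row 2: |6| − (2+1) = 3
row 3: |8| − (3+1) = 4
minimum over rows = 3 → strictly diagonally dominant (convergence guaranteed)

3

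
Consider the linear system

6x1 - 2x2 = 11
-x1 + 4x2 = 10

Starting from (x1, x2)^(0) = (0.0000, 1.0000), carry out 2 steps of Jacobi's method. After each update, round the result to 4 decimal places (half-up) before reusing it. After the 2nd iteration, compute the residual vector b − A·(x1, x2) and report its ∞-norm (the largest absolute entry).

1.0832

Iteration 1:
  x1 = (11 - (-2)·1.0000) / (6) = 2.1667
  x2 = (10 - (-1)·0.0000) / (4) = 2.5000
Iteration 2:
  x1 = (11 - (-2)·2.5000) / (6) = 2.6667
  x2 = (10 - (-1)·2.1667) / (4) = 3.0417
Residual b − A·x = (1.0832, 0.4999); ∞-norm = 1.0832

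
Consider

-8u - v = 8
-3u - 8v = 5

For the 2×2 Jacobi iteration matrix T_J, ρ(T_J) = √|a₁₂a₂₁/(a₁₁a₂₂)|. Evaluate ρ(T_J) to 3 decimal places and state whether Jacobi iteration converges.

0.217

a₁₂a₂₁/(a₁₁a₂₂) = (-1)·(-3) / ((-8)·(-8)) = 0.046875
ρ = √|0.046875| = √0.046875 = 0.217
ρ < 1, so Jacobi converges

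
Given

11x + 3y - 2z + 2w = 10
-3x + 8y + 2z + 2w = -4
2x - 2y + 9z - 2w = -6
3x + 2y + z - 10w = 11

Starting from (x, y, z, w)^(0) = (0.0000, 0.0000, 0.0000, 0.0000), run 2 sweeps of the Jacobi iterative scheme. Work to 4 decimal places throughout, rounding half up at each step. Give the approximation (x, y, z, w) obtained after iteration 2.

(1.1242, 0.2826, -1.2242, -0.9939)

Iteration 1:
  x = (10 - (3)·0.0000 - (-2)·0.0000 - (2)·0.0000) / (11) = 0.9091
  y = (-4 - (-3)·0.0000 - (2)·0.0000 - (2)·0.0000) / (8) = -0.5000
  z = (-6 - (2)·0.0000 - (-2)·0.0000 - (-2)·0.0000) / (9) = -0.6667
  w = (11 - (3)·0.0000 - (2)·0.0000 - (1)·0.0000) / (-10) = -1.1000
Iteration 2:
  x = (10 - (3)·-0.5000 - (-2)·-0.6667 - (2)·-1.1000) / (11) = 1.1242
  y = (-4 - (-3)·0.9091 - (2)·-0.6667 - (2)·-1.1000) / (8) = 0.2826
  z = (-6 - (2)·0.9091 - (-2)·-0.5000 - (-2)·-1.1000) / (9) = -1.2242
  w = (11 - (3)·0.9091 - (2)·-0.5000 - (1)·-0.6667) / (-10) = -0.9939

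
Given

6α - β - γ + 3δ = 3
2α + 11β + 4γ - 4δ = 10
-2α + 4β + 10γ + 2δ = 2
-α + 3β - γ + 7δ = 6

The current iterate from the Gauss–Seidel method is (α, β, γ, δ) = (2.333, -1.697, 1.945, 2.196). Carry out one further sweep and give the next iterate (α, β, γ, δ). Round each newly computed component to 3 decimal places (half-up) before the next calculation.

(-0.557, 1.102, -0.791, 0.192)

One sweep:
  α = (3 - (-1)·-1.697 - (-1)·1.945 - (3)·2.196) / (6) = -0.557
  β = (10 - (2)·-0.557 - (4)·1.945 - (-4)·2.196) / (11) = 1.102
  γ = (2 - (-2)·-0.557 - (4)·1.102 - (2)·2.196) / (10) = -0.791
  δ = (6 - (-1)·-0.557 - (3)·1.102 - (-1)·-0.791) / (7) = 0.192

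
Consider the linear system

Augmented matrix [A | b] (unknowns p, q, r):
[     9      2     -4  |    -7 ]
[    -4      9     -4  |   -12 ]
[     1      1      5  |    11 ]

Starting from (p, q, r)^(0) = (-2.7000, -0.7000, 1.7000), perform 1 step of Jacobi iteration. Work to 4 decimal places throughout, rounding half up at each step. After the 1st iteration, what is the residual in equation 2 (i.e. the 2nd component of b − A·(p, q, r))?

Iteration 1:
  p = (-7 - (2)·-0.7000 - (-4)·1.7000) / (9) = 0.1333
  q = (-12 - (-4)·-2.7000 - (-4)·1.7000) / (9) = -1.7778
  r = (11 - (1)·-2.7000 - (1)·-0.7000) / (5) = 2.8800
Residual b − A·x = (6.8759, 16.0534, -1.7555)

16.0534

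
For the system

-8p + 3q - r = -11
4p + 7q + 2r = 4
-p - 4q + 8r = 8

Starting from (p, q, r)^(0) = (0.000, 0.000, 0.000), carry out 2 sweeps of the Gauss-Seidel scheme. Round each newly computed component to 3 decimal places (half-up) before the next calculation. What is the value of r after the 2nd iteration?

Iteration 1:
  p = (-11 - (3)·0.000 - (-1)·0.000) / (-8) = 1.375
  q = (4 - (4)·1.375 - (2)·0.000) / (7) = -0.214
  r = (8 - (-1)·1.375 - (-4)·-0.214) / (8) = 1.065
Iteration 2:
  p = (-11 - (3)·-0.214 - (-1)·1.065) / (-8) = 1.162
  q = (4 - (4)·1.162 - (2)·1.065) / (7) = -0.397
  r = (8 - (-1)·1.162 - (-4)·-0.397) / (8) = 0.947

0.947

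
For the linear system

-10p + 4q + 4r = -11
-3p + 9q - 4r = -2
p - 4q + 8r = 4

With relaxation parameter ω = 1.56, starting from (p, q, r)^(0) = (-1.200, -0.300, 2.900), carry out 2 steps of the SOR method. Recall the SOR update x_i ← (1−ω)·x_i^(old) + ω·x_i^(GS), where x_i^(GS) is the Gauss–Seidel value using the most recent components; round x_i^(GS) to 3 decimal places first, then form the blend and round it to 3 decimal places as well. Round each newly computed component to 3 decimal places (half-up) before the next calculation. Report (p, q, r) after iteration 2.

Iteration 1:
  p: GS value = (-11 - (4)·-0.300 - (4)·2.900) / (-10) = 2.140;  p ← (1−ω)·-1.200 + ω·2.140 = 4.010
  q: GS value = (-2 - (-3)·4.010 - (-4)·2.900) / (9) = 2.403;  q ← (1−ω)·-0.300 + ω·2.403 = 3.917
  r: GS value = (4 - (1)·4.010 - (-4)·3.917) / (8) = 1.957;  r ← (1−ω)·2.900 + ω·1.957 = 1.429
Iteration 2:
  p: GS value = (-11 - (4)·3.917 - (4)·1.429) / (-10) = 3.238;  p ← (1−ω)·4.010 + ω·3.238 = 2.806
  q: GS value = (-2 - (-3)·2.806 - (-4)·1.429) / (9) = 1.348;  q ← (1−ω)·3.917 + ω·1.348 = -0.091
  r: GS value = (4 - (1)·2.806 - (-4)·-0.091) / (8) = 0.104;  r ← (1−ω)·1.429 + ω·0.104 = -0.638

(2.806, -0.091, -0.638)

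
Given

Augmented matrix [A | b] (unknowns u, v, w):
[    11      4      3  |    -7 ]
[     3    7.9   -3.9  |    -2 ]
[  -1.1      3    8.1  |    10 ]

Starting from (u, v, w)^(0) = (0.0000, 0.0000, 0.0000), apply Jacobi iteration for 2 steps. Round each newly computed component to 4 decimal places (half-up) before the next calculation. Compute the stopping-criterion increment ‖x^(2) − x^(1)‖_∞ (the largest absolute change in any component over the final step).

0.8512

Iteration 1:
  u = (-7 - (4)·0.0000 - (3)·0.0000) / (11) = -0.6364
  v = (-2 - (3)·0.0000 - (-3.9)·0.0000) / (7.9) = -0.2532
  w = (10 - (-1.1)·0.0000 - (3)·0.0000) / (8.1) = 1.2346
Iteration 2:
  u = (-7 - (4)·-0.2532 - (3)·1.2346) / (11) = -0.8810
  v = (-2 - (3)·-0.6364 - (-3.9)·1.2346) / (7.9) = 0.5980
  w = (10 - (-1.1)·-0.6364 - (3)·-0.2532) / (8.1) = 1.2419
Change: (-0.2446, 0.8512, 0.0073) → max |·| = 0.8512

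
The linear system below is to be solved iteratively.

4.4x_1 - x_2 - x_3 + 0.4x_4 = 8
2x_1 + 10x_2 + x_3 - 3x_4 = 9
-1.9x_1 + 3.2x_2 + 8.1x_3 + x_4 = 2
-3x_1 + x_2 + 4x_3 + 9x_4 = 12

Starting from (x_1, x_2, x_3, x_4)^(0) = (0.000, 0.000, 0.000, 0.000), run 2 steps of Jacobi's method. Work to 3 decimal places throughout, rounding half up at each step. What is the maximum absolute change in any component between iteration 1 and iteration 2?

0.397

Iteration 1:
  x_1 = (8 - (-1)·0.000 - (-1)·0.000 - (0.4)·0.000) / (4.4) = 1.818
  x_2 = (9 - (2)·0.000 - (1)·0.000 - (-3)·0.000) / (10) = 0.900
  x_3 = (2 - (-1.9)·0.000 - (3.2)·0.000 - (1)·0.000) / (8.1) = 0.247
  x_4 = (12 - (-3)·0.000 - (1)·0.000 - (4)·0.000) / (9) = 1.333
Iteration 2:
  x_1 = (8 - (-1)·0.900 - (-1)·0.247 - (0.4)·1.333) / (4.4) = 1.958
  x_2 = (9 - (2)·1.818 - (1)·0.247 - (-3)·1.333) / (10) = 0.912
  x_3 = (2 - (-1.9)·1.818 - (3.2)·0.900 - (1)·1.333) / (8.1) = 0.153
  x_4 = (12 - (-3)·1.818 - (1)·0.900 - (4)·0.247) / (9) = 1.730
Change: (0.140, 0.012, -0.094, 0.397) → max |·| = 0.397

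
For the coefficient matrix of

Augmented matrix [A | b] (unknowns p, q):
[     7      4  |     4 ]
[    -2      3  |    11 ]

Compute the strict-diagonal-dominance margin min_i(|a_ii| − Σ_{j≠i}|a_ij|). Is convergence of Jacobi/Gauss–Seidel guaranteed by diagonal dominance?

row 1: |7| − (4) = 3
row 2: |3| − (2) = 1
minimum over rows = 1 → strictly diagonally dominant (convergence guaranteed)

1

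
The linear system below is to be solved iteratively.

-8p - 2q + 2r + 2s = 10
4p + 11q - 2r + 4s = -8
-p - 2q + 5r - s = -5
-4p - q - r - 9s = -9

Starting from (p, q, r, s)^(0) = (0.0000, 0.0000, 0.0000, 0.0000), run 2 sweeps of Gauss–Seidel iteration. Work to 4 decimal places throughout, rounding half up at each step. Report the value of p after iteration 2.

Iteration 1:
  p = (10 - (-2)·0.0000 - (2)·0.0000 - (2)·0.0000) / (-8) = -1.2500
  q = (-8 - (4)·-1.2500 - (-2)·0.0000 - (4)·0.0000) / (11) = -0.2727
  r = (-5 - (-1)·-1.2500 - (-2)·-0.2727 - (-1)·0.0000) / (5) = -1.3591
  s = (-9 - (-4)·-1.2500 - (-1)·-0.2727 - (-1)·-1.3591) / (-9) = 1.7369
Iteration 2:
  p = (10 - (-2)·-0.2727 - (2)·-1.3591 - (2)·1.7369) / (-8) = -1.0874
  q = (-8 - (4)·-1.0874 - (-2)·-1.3591 - (4)·1.7369) / (11) = -1.2106
  r = (-5 - (-1)·-1.0874 - (-2)·-1.2106 - (-1)·1.7369) / (5) = -1.3543
  s = (-9 - (-4)·-1.0874 - (-1)·-1.2106 - (-1)·-1.3543) / (-9) = 1.7683

-1.0874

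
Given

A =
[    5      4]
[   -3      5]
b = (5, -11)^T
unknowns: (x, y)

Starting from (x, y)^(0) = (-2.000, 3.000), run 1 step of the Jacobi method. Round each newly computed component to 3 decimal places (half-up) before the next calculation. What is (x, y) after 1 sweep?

(-1.400, -3.400)

Iteration 1:
  x = (5 - (4)·3.000) / (5) = -1.400
  y = (-11 - (-3)·-2.000) / (5) = -3.400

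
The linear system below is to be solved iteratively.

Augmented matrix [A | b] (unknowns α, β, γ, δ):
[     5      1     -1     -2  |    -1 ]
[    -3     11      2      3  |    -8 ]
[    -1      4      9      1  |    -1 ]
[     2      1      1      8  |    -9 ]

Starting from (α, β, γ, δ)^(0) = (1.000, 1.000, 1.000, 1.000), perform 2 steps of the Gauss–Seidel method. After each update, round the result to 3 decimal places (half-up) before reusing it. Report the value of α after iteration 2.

Iteration 1:
  α = (-1 - (1)·1.000 - (-1)·1.000 - (-2)·1.000) / (5) = 0.200
  β = (-8 - (-3)·0.200 - (2)·1.000 - (3)·1.000) / (11) = -1.127
  γ = (-1 - (-1)·0.200 - (4)·-1.127 - (1)·1.000) / (9) = 0.301
  δ = (-9 - (2)·0.200 - (1)·-1.127 - (1)·0.301) / (8) = -1.072
Iteration 2:
  α = (-1 - (1)·-1.127 - (-1)·0.301 - (-2)·-1.072) / (5) = -0.343
  β = (-8 - (-3)·-0.343 - (2)·0.301 - (3)·-1.072) / (11) = -0.583
  γ = (-1 - (-1)·-0.343 - (4)·-0.583 - (1)·-1.072) / (9) = 0.229
  δ = (-9 - (2)·-0.343 - (1)·-0.583 - (1)·0.229) / (8) = -0.995

-0.343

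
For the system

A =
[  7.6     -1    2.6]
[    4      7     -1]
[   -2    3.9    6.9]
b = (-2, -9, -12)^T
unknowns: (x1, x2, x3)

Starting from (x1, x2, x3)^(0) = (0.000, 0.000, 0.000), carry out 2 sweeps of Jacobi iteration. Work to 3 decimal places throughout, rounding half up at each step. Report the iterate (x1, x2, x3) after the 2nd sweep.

Iteration 1:
  x1 = (-2 - (-1)·0.000 - (2.6)·0.000) / (7.6) = -0.263
  x2 = (-9 - (4)·0.000 - (-1)·0.000) / (7) = -1.286
  x3 = (-12 - (-2)·0.000 - (3.9)·0.000) / (6.9) = -1.739
Iteration 2:
  x1 = (-2 - (-1)·-1.286 - (2.6)·-1.739) / (7.6) = 0.163
  x2 = (-9 - (4)·-0.263 - (-1)·-1.739) / (7) = -1.384
  x3 = (-12 - (-2)·-0.263 - (3.9)·-1.286) / (6.9) = -1.088

(0.163, -1.384, -1.088)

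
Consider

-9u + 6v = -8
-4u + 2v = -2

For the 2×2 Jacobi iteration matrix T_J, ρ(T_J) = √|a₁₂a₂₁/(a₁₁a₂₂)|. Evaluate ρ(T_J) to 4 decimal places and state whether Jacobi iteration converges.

1.1547

a₁₂a₂₁/(a₁₁a₂₂) = (6)·(-4) / ((-9)·(2)) = 1.333333
ρ = √|1.333333| = √1.333333 = 1.1547
ρ > 1, so Jacobi diverges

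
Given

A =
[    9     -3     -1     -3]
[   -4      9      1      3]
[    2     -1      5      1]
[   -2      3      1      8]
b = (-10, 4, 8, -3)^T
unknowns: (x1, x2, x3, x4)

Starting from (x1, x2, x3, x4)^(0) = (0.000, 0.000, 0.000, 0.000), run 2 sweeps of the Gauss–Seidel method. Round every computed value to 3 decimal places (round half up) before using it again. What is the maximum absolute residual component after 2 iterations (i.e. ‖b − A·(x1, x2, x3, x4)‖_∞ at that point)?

Iteration 1:
  x1 = (-10 - (-3)·0.000 - (-1)·0.000 - (-3)·0.000) / (9) = -1.111
  x2 = (4 - (-4)·-1.111 - (1)·0.000 - (3)·0.000) / (9) = -0.049
  x3 = (8 - (2)·-1.111 - (-1)·-0.049 - (1)·0.000) / (5) = 2.035
  x4 = (-3 - (-2)·-1.111 - (3)·-0.049 - (1)·2.035) / (8) = -0.889
Iteration 2:
  x1 = (-10 - (-3)·-0.049 - (-1)·2.035 - (-3)·-0.889) / (9) = -1.198
  x2 = (4 - (-4)·-1.198 - (1)·2.035 - (3)·-0.889) / (9) = -0.018
  x3 = (8 - (2)·-1.198 - (-1)·-0.018 - (1)·-0.889) / (5) = 2.253
  x4 = (-3 - (-2)·-1.198 - (3)·-0.018 - (1)·2.253) / (8) = -0.949
Residual b − A·x = (0.134, -0.036, 0.062, -0.003); ∞-norm = 0.134

0.134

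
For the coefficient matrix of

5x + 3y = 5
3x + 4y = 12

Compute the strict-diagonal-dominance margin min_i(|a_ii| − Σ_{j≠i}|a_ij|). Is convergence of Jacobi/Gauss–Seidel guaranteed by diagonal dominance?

row 1: |5| − (3) = 2
row 2: |4| − (3) = 1
minimum over rows = 1 → strictly diagonally dominant (convergence guaranteed)

1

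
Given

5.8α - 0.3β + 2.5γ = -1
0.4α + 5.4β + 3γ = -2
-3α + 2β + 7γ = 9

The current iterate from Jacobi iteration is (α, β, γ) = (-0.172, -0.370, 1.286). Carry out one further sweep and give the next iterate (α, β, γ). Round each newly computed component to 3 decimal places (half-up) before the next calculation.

One sweep:
  α = (-1 - (-0.3)·-0.370 - (2.5)·1.286) / (5.8) = -0.746
  β = (-2 - (0.4)·-0.172 - (3)·1.286) / (5.4) = -1.072
  γ = (9 - (-3)·-0.172 - (2)·-0.370) / (7) = 1.318

(-0.746, -1.072, 1.318)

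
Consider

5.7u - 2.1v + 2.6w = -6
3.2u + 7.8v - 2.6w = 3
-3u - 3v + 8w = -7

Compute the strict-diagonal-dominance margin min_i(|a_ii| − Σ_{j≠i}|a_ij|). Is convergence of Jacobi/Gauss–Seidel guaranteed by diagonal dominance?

1

row 1: |5.7| − (2.1+2.6) = 1
row 2: |7.8| − (3.2+2.6) = 2
row 3: |8| − (3+3) = 2
minimum over rows = 1 → strictly diagonally dominant (convergence guaranteed)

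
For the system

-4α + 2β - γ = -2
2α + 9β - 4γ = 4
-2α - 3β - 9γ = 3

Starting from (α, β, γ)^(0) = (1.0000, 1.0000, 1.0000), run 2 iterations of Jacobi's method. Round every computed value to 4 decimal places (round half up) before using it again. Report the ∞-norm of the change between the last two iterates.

Iteration 1:
  α = (-2 - (2)·1.0000 - (-1)·1.0000) / (-4) = 0.7500
  β = (4 - (2)·1.0000 - (-4)·1.0000) / (9) = 0.6667
  γ = (3 - (-2)·1.0000 - (-3)·1.0000) / (-9) = -0.8889
Iteration 2:
  α = (-2 - (2)·0.6667 - (-1)·-0.8889) / (-4) = 1.0556
  β = (4 - (2)·0.7500 - (-4)·-0.8889) / (9) = -0.1173
  γ = (3 - (-2)·0.7500 - (-3)·0.6667) / (-9) = -0.7222
Change: (0.3056, -0.7840, 0.1667) → max |·| = 0.7840

0.7840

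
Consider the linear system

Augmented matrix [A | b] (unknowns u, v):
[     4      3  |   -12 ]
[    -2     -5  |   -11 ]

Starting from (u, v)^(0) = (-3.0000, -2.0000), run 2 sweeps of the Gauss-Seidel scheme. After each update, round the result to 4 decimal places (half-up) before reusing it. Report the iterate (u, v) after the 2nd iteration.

(-5.1000, 4.2400)

Iteration 1:
  u = (-12 - (3)·-2.0000) / (4) = -1.5000
  v = (-11 - (-2)·-1.5000) / (-5) = 2.8000
Iteration 2:
  u = (-12 - (3)·2.8000) / (4) = -5.1000
  v = (-11 - (-2)·-5.1000) / (-5) = 4.2400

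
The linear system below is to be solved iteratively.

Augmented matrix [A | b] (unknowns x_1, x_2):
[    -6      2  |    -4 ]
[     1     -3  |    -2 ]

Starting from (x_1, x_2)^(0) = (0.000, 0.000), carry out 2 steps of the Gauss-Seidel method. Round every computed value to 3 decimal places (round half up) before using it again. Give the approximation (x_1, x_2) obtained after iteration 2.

Iteration 1:
  x_1 = (-4 - (2)·0.000) / (-6) = 0.667
  x_2 = (-2 - (1)·0.667) / (-3) = 0.889
Iteration 2:
  x_1 = (-4 - (2)·0.889) / (-6) = 0.963
  x_2 = (-2 - (1)·0.963) / (-3) = 0.988

(0.963, 0.988)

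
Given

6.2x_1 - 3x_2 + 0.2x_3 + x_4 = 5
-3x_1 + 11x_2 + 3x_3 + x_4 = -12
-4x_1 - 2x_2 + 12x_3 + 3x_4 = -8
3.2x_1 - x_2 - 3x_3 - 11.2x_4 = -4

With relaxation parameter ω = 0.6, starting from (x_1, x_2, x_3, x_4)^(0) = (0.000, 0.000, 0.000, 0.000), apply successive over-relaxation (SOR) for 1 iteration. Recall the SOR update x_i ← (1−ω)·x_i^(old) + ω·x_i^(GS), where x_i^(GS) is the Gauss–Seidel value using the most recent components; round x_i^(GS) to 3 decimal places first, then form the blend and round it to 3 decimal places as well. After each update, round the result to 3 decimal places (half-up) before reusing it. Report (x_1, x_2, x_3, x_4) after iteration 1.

(0.484, -0.575, -0.361, 0.386)

Iteration 1:
  x_1: GS value = (5 - (-3)·0.000 - (0.2)·0.000 - (1)·0.000) / (6.2) = 0.806;  x_1 ← (1−ω)·0.000 + ω·0.806 = 0.484
  x_2: GS value = (-12 - (-3)·0.484 - (3)·0.000 - (1)·0.000) / (11) = -0.959;  x_2 ← (1−ω)·0.000 + ω·-0.959 = -0.575
  x_3: GS value = (-8 - (-4)·0.484 - (-2)·-0.575 - (3)·0.000) / (12) = -0.601;  x_3 ← (1−ω)·0.000 + ω·-0.601 = -0.361
  x_4: GS value = (-4 - (3.2)·0.484 - (-1)·-0.575 - (-3)·-0.361) / (-11.2) = 0.643;  x_4 ← (1−ω)·0.000 + ω·0.643 = 0.386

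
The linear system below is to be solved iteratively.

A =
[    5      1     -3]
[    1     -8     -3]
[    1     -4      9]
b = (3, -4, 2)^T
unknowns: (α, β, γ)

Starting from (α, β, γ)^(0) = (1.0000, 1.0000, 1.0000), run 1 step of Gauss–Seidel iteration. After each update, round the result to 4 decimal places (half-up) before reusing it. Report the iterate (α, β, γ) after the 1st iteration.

Iteration 1:
  α = (3 - (1)·1.0000 - (-3)·1.0000) / (5) = 1.0000
  β = (-4 - (1)·1.0000 - (-3)·1.0000) / (-8) = 0.2500
  γ = (2 - (1)·1.0000 - (-4)·0.2500) / (9) = 0.2222

(1.0000, 0.2500, 0.2222)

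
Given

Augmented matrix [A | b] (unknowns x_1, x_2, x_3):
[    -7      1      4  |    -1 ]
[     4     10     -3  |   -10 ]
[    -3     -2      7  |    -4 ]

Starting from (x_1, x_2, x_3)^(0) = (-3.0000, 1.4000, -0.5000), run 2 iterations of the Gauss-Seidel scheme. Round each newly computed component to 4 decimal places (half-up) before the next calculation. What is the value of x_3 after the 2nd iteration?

Iteration 1:
  x_1 = (-1 - (1)·1.4000 - (4)·-0.5000) / (-7) = 0.0571
  x_2 = (-10 - (4)·0.0571 - (-3)·-0.5000) / (10) = -1.1728
  x_3 = (-4 - (-3)·0.0571 - (-2)·-1.1728) / (7) = -0.8820
Iteration 2:
  x_1 = (-1 - (1)·-1.1728 - (4)·-0.8820) / (-7) = -0.5287
  x_2 = (-10 - (4)·-0.5287 - (-3)·-0.8820) / (10) = -1.0531
  x_3 = (-4 - (-3)·-0.5287 - (-2)·-1.0531) / (7) = -1.0989

-1.0989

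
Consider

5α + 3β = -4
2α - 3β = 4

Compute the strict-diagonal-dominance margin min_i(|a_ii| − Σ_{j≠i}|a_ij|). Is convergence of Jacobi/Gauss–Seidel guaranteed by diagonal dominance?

1

row 1: |5| − (3) = 2
row 2: |-3| − (2) = 1
minimum over rows = 1 → strictly diagonally dominant (convergence guaranteed)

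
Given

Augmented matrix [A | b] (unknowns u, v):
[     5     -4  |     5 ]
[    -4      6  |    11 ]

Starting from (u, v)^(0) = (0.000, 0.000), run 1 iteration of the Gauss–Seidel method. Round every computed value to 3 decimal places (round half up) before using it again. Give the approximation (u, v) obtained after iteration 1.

Iteration 1:
  u = (5 - (-4)·0.000) / (5) = 1.000
  v = (11 - (-4)·1.000) / (6) = 2.500

(1.000, 2.500)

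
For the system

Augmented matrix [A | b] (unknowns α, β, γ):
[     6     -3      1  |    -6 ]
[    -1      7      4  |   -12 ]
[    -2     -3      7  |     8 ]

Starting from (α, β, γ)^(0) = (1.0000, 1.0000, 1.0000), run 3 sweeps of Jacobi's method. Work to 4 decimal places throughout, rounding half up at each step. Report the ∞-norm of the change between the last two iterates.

Iteration 1:
  α = (-6 - (-3)·1.0000 - (1)·1.0000) / (6) = -0.6667
  β = (-12 - (-1)·1.0000 - (4)·1.0000) / (7) = -2.1429
  γ = (8 - (-2)·1.0000 - (-3)·1.0000) / (7) = 1.8571
Iteration 2:
  α = (-6 - (-3)·-2.1429 - (1)·1.8571) / (6) = -2.3810
  β = (-12 - (-1)·-0.6667 - (4)·1.8571) / (7) = -2.8707
  γ = (8 - (-2)·-0.6667 - (-3)·-2.1429) / (7) = 0.0340
Iteration 3:
  α = (-6 - (-3)·-2.8707 - (1)·0.0340) / (6) = -2.4410
  β = (-12 - (-1)·-2.3810 - (4)·0.0340) / (7) = -2.0739
  γ = (8 - (-2)·-2.3810 - (-3)·-2.8707) / (7) = -0.7677
Change: (-0.0600, 0.7968, -0.8017) → max |·| = 0.8017

0.8017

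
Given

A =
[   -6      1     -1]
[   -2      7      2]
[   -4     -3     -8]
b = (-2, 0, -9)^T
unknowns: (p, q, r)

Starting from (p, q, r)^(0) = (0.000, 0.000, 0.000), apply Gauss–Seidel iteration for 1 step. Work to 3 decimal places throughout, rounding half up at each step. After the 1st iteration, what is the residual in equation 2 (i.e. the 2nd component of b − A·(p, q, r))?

-1.845

Iteration 1:
  p = (-2 - (1)·0.000 - (-1)·0.000) / (-6) = 0.333
  q = (0 - (-2)·0.333 - (2)·0.000) / (7) = 0.095
  r = (-9 - (-4)·0.333 - (-3)·0.095) / (-8) = 0.923
Residual b − A·x = (0.826, -1.845, 0.001)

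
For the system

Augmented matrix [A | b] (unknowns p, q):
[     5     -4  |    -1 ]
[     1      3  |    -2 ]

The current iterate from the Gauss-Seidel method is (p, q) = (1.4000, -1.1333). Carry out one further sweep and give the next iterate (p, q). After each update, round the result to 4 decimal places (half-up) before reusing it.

One sweep:
  p = (-1 - (-4)·-1.1333) / (5) = -1.1066
  q = (-2 - (1)·-1.1066) / (3) = -0.2978

(-1.1066, -0.2978)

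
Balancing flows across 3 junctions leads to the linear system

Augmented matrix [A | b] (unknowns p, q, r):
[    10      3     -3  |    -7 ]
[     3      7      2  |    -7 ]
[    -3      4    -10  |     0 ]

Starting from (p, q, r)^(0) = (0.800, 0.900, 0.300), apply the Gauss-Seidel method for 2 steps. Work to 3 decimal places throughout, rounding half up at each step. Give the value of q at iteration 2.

-0.783

Iteration 1:
  p = (-7 - (3)·0.900 - (-3)·0.300) / (10) = -0.880
  q = (-7 - (3)·-0.880 - (2)·0.300) / (7) = -0.709
  r = (0 - (-3)·-0.880 - (4)·-0.709) / (-10) = -0.020
Iteration 2:
  p = (-7 - (3)·-0.709 - (-3)·-0.020) / (10) = -0.493
  q = (-7 - (3)·-0.493 - (2)·-0.020) / (7) = -0.783
  r = (0 - (-3)·-0.493 - (4)·-0.783) / (-10) = -0.165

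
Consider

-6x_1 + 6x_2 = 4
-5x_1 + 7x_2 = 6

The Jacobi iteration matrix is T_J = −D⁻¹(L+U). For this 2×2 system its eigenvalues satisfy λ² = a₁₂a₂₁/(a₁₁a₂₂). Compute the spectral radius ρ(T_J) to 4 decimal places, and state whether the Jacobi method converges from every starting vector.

0.8452

a₁₂a₂₁/(a₁₁a₂₂) = (6)·(-5) / ((-6)·(7)) = 0.714286
ρ = √|0.714286| = √0.714286 = 0.8452
ρ < 1, so Jacobi converges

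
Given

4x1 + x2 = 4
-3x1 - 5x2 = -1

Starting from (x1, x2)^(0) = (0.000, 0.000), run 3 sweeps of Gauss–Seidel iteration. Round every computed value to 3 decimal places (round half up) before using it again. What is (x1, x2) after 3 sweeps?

Iteration 1:
  x1 = (4 - (1)·0.000) / (4) = 1.000
  x2 = (-1 - (-3)·1.000) / (-5) = -0.400
Iteration 2:
  x1 = (4 - (1)·-0.400) / (4) = 1.100
  x2 = (-1 - (-3)·1.100) / (-5) = -0.460
Iteration 3:
  x1 = (4 - (1)·-0.460) / (4) = 1.115
  x2 = (-1 - (-3)·1.115) / (-5) = -0.469

(1.115, -0.469)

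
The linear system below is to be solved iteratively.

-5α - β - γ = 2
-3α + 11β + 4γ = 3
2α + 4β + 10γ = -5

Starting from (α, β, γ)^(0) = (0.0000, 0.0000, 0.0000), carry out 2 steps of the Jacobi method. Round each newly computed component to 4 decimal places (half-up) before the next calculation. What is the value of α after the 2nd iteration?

-0.3545

Iteration 1:
  α = (2 - (-1)·0.0000 - (-1)·0.0000) / (-5) = -0.4000
  β = (3 - (-3)·0.0000 - (4)·0.0000) / (11) = 0.2727
  γ = (-5 - (2)·0.0000 - (4)·0.0000) / (10) = -0.5000
Iteration 2:
  α = (2 - (-1)·0.2727 - (-1)·-0.5000) / (-5) = -0.3545
  β = (3 - (-3)·-0.4000 - (4)·-0.5000) / (11) = 0.3455
  γ = (-5 - (2)·-0.4000 - (4)·0.2727) / (10) = -0.5291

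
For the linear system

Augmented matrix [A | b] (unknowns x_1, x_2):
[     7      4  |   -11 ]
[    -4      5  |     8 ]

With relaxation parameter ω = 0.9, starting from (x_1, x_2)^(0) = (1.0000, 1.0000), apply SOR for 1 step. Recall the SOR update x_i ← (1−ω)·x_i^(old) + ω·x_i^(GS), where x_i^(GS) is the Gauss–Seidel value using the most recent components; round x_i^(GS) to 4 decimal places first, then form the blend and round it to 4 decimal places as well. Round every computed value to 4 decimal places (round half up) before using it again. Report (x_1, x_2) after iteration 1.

(-1.8286, 0.2234)

Iteration 1:
  x_1: GS value = (-11 - (4)·1.0000) / (7) = -2.1429;  x_1 ← (1−ω)·1.0000 + ω·-2.1429 = -1.8286
  x_2: GS value = (8 - (-4)·-1.8286) / (5) = 0.1371;  x_2 ← (1−ω)·1.0000 + ω·0.1371 = 0.2234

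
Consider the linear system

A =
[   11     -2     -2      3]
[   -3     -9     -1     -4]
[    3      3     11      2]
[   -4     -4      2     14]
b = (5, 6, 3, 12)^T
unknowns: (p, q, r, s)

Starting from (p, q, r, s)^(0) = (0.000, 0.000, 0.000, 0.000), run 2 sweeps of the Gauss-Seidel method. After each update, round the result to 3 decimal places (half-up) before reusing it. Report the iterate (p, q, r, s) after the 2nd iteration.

Iteration 1:
  p = (5 - (-2)·0.000 - (-2)·0.000 - (3)·0.000) / (11) = 0.455
  q = (6 - (-3)·0.455 - (-1)·0.000 - (-4)·0.000) / (-9) = -0.818
  r = (3 - (3)·0.455 - (3)·-0.818 - (2)·0.000) / (11) = 0.372
  s = (12 - (-4)·0.455 - (-4)·-0.818 - (2)·0.372) / (14) = 0.700
Iteration 2:
  p = (5 - (-2)·-0.818 - (-2)·0.372 - (3)·0.700) / (11) = 0.183
  q = (6 - (-3)·0.183 - (-1)·0.372 - (-4)·0.700) / (-9) = -1.080
  r = (3 - (3)·0.183 - (3)·-1.080 - (2)·0.700) / (11) = 0.390
  s = (12 - (-4)·0.183 - (-4)·-1.080 - (2)·0.390) / (14) = 0.545

(0.183, -1.080, 0.390, 0.545)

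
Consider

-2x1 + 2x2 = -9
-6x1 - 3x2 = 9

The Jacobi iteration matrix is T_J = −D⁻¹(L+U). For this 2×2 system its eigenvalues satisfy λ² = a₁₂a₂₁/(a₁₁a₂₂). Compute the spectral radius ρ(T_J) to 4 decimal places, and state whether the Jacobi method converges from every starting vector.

1.4142

a₁₂a₂₁/(a₁₁a₂₂) = (2)·(-6) / ((-2)·(-3)) = -2.000000
ρ = √|-2.000000| = √2.000000 = 1.4142
ρ > 1, so Jacobi diverges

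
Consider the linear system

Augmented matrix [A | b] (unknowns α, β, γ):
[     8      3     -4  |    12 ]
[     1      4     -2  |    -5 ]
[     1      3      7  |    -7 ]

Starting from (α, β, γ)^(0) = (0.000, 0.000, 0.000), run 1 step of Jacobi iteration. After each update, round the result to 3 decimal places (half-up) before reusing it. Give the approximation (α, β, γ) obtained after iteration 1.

Iteration 1:
  α = (12 - (3)·0.000 - (-4)·0.000) / (8) = 1.500
  β = (-5 - (1)·0.000 - (-2)·0.000) / (4) = -1.250
  γ = (-7 - (1)·0.000 - (3)·0.000) / (7) = -1.000

(1.500, -1.250, -1.000)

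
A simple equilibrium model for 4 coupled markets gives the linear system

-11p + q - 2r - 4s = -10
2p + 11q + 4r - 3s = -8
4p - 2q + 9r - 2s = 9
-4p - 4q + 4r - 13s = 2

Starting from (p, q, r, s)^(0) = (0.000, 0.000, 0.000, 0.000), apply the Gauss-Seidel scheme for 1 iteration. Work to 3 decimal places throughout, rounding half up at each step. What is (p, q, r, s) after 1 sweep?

Iteration 1:
  p = (-10 - (1)·0.000 - (-2)·0.000 - (-4)·0.000) / (-11) = 0.909
  q = (-8 - (2)·0.909 - (4)·0.000 - (-3)·0.000) / (11) = -0.893
  r = (9 - (4)·0.909 - (-2)·-0.893 - (-2)·0.000) / (9) = 0.398
  s = (2 - (-4)·0.909 - (-4)·-0.893 - (4)·0.398) / (-13) = -0.036

(0.909, -0.893, 0.398, -0.036)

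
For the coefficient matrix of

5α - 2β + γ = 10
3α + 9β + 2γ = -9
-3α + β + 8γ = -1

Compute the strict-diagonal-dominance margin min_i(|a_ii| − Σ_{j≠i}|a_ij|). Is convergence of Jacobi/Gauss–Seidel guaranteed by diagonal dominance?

2

row 1: |5| − (2+1) = 2
row 2: |9| − (3+2) = 4
row 3: |8| − (3+1) = 4
minimum over rows = 2 → strictly diagonally dominant (convergence guaranteed)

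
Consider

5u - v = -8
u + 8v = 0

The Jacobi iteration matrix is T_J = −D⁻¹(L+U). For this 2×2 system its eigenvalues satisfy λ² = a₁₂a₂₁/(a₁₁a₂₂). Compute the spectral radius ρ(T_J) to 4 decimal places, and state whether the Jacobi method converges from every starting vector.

0.1581

a₁₂a₂₁/(a₁₁a₂₂) = (-1)·(1) / ((5)·(8)) = -0.025000
ρ = √|-0.025000| = √0.025000 = 0.1581
ρ < 1, so Jacobi converges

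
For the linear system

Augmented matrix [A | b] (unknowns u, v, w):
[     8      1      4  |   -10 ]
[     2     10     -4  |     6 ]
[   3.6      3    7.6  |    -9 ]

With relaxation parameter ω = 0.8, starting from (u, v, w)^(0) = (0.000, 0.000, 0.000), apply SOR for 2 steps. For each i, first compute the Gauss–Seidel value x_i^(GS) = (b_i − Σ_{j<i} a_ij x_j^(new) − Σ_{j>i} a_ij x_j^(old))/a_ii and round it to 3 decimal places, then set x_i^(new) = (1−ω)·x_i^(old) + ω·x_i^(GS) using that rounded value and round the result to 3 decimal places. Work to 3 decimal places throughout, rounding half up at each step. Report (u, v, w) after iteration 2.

(-0.956, 0.514, -0.901)

Iteration 1:
  u: GS value = (-10 - (1)·0.000 - (4)·0.000) / (8) = -1.250;  u ← (1−ω)·0.000 + ω·-1.250 = -1.000
  v: GS value = (6 - (2)·-1.000 - (-4)·0.000) / (10) = 0.800;  v ← (1−ω)·0.000 + ω·0.800 = 0.640
  w: GS value = (-9 - (3.6)·-1.000 - (3)·0.640) / (7.6) = -0.963;  w ← (1−ω)·0.000 + ω·-0.963 = -0.770
Iteration 2:
  u: GS value = (-10 - (1)·0.640 - (4)·-0.770) / (8) = -0.945;  u ← (1−ω)·-1.000 + ω·-0.945 = -0.956
  v: GS value = (6 - (2)·-0.956 - (-4)·-0.770) / (10) = 0.483;  v ← (1−ω)·0.640 + ω·0.483 = 0.514
  w: GS value = (-9 - (3.6)·-0.956 - (3)·0.514) / (7.6) = -0.934;  w ← (1−ω)·-0.770 + ω·-0.934 = -0.901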